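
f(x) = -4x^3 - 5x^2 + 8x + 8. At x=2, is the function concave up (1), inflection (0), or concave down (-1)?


Concavity is determined by the sign of f''(x).
f(x) = -4x^3 - 5x^2 + 8x + 8
f'(x) = -12x^2 - 10x + 8
f''(x) = -24x - 10
f''(2) = -24 * 2 - 10
= -48 - 10
= -58
Since f''(2) < 0, the function is concave down (-1)

-1


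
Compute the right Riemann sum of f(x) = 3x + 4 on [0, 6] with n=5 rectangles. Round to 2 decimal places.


Right Riemann sum uses right endpoints of each subinterval.
Interval: [0, 6], n = 5
dx = (6 - 0) / 5 = 6/5
Right endpoints: [6/5, 12/5, 18/5, 24/5, 6]
f values: [38/5, 56/5, 74/5, 92/5, 22]
Sum = dx * (sum of f values)
= 6/5 * 74
= 444/5 = 88.80

88.80


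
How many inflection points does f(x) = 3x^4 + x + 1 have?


Inflection points occur where f''(x) = 0 and concavity changes.
f(x) = 3x^4 + x + 1
f'(x) = 12x^3 + 1
f''(x) = 36x^2
This is a quadratic in x. Use the discriminant to count real roots.
Discriminant = (0)^2 - 4 * 36 * 0
= 0 - 0
= 0
Since discriminant = 0, f''(x) = 0 has a single repeated root.
At a repeated root the quadratic f''(x) touches zero but does not change sign, so concavity does not change.
Number of inflection points: 0

0


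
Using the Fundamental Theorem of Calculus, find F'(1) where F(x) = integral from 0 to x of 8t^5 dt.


By the Fundamental Theorem of Calculus (Part 1):
If F(x) = integral from 0 to x of f(t) dt, then F'(x) = f(x)
Here f(t) = 8t^5
So F'(x) = 8x^5
Evaluate at x = 1:
F'(1) = 8 * 1^5
= 8 * 1
= 8

8


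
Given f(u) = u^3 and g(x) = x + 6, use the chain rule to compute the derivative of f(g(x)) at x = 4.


Using the chain rule: (f(g(x)))' = f'(g(x)) * g'(x)
First, find g(4):
g(4) = 1 * 4 + 6 = 10
Next, f'(u) = 3u^2
And g'(x) = 1
So f'(g(4)) * g'(4)
= 3 * 10^2 * 1
= 3 * 100 * 1
= 300

300


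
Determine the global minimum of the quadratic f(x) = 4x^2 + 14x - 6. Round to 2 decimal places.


For a quadratic f(x) = ax^2 + bx + c with a > 0, the minimum is at the vertex.
Vertex x-coordinate: x = -b/(2a)
x = -(14) / (2 * 4)
x = -14/8 = -7/4
Substitute back to find the minimum value:
f(-7/4) = 4 * (-7/4)^2 + 14 * (-7/4) - 6
= 49/4 - 49/2 - 6
= -73/4 = -18.25

-18.25


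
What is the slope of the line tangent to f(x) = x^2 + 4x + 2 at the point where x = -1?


The slope of the tangent line equals f'(x) at the point.
f(x) = x^2 + 4x + 2
f'(x) = 2x + 4
At x = -1:
f'(-1) = 2 * (-1) + 4
= -2 + 4
= 2

2


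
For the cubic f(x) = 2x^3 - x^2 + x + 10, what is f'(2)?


Differentiate f(x) = 2x^3 - x^2 + x + 10 term by term:
f'(x) = 6x^2 - 2x + 1
Substitute x = 2:
f'(2) = 6 * 2^2 - 2 * 2 + 1
= 24 - 4 + 1
= 21

21


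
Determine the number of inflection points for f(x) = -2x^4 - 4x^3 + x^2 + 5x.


Inflection points occur where f''(x) = 0 and concavity changes.
f(x) = -2x^4 - 4x^3 + x^2 + 5x
f'(x) = -8x^3 - 12x^2 + 2x + 5
f''(x) = -24x^2 - 24x + 2
This is a quadratic in x. Use the discriminant to count real roots.
Discriminant = (-24)^2 - 4 * (-24) * 2
= 576 - (-192)
= 768
Since discriminant > 0, f''(x) = 0 has 2 distinct real solutions.
A quadratic with two distinct real roots changes sign at each root, so concavity changes at both.
Number of inflection points: 2

2


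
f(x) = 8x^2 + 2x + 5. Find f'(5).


Differentiate term by term using power and sum rules:
f(x) = 8x^2 + 2x + 5
f'(x) = 16x + 2
Substitute x = 5:
f'(5) = 16 * 5 + 2
= 80 + 2
= 82

82


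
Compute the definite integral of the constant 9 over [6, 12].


The integral of a constant k over [a, b] equals k * (b - a).
integral from 6 to 12 of 9 dx
= 9 * (12 - 6)
= 9 * 6
= 54

54


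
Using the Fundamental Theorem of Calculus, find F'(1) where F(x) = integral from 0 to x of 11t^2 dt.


By the Fundamental Theorem of Calculus (Part 1):
If F(x) = integral from 0 to x of f(t) dt, then F'(x) = f(x)
Here f(t) = 11t^2
So F'(x) = 11x^2
Evaluate at x = 1:
F'(1) = 11 * 1^2
= 11 * 1
= 11

11


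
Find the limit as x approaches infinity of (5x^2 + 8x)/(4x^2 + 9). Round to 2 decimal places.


For limits at infinity with equal-degree polynomials,
we compare leading coefficients.
Numerator leading term: 5x^2
Denominator leading term: 4x^2
Divide both by x^2:
lim = (5 + 8/x) / (4 + 9/x^2)
As x -> infinity, the 1/x and 1/x^2 terms vanish:
= 5/4 = 1.25

1.25


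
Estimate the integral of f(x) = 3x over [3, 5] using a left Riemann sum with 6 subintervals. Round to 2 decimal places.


Left Riemann sum uses left endpoints of each subinterval.
Interval: [3, 5], n = 6
dx = (5 - 3) / 6 = 1/3
Left endpoints: [3, 10/3, 11/3, 4, 13/3, 14/3]
f values: [9, 10, 11, 12, 13, 14]
Sum = dx * (sum of f values)
= 1/3 * 69
= 23 = 23.00

23.00


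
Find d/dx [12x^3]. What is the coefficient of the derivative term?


We apply the power rule: d/dx [ax^n] = a*n * x^(n-1)
d/dx [12x^3]
= 12 * 3 * x^(3-1)
= 36x^2
The coefficient is 36

36


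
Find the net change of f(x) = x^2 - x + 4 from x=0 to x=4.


Net change = f(b) - f(a)
f(x) = x^2 - x + 4
Compute f(4):
f(4) = 1 * 4^2 - 1 * 4 + 4
= 16 - 4 + 4
= 16
Compute f(0):
f(0) = 1 * 0^2 - 1 * 0 + 4
= 0 + 0 + 4
= 4
Net change = 16 - 4 = 12

12


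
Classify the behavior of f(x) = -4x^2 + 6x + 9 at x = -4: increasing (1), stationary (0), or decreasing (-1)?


Compute f'(x) to determine behavior:
f'(x) = -8x + 6
f'(-4) = -8 * (-4) + 6
= 32 + 6
= 38
Since f'(-4) > 0, the function is increasing (1)

1


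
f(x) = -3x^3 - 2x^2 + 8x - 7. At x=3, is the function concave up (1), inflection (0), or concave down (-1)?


Concavity is determined by the sign of f''(x).
f(x) = -3x^3 - 2x^2 + 8x - 7
f'(x) = -9x^2 - 4x + 8
f''(x) = -18x - 4
f''(3) = -18 * 3 - 4
= -54 - 4
= -58
Since f''(3) < 0, the function is concave down (-1)

-1


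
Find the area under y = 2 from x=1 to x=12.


The area under a constant function y = 2 is a rectangle.
Width = 12 - 1 = 11
Height = 2
Area = width * height
= 11 * 2
= 22

22


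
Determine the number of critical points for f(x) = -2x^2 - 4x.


Find where f'(x) = 0:
f'(x) = -4x - 4
Set f'(x) = 0:
-4x - 4 = 0
x = 4 / (-4) = -1
This is a linear equation in x, so there is exactly one solution.
Number of critical points: 1

1


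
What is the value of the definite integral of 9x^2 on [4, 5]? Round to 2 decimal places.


Find the antiderivative of 9x^2:
F(x) = 9/3 * x^3
Apply the Fundamental Theorem of Calculus:
F(5) - F(4)
= 9/3 * 5^3 - 9/3 * 4^3
= 9/3 * (125 - 64)
= 9/3 * 61
= 183 = 183.00

183.00


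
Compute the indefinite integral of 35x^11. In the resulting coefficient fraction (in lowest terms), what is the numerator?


Apply the power rule for integration:
integral of ax^n dx = a/(n+1) * x^(n+1) + C
integral of 35x^11 dx
= 35/12 * x^12 + C
The coefficient in lowest terms is 35/12, and its numerator is 35

35


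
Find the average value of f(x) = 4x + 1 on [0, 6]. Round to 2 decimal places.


Average value = 1/(b-a) * integral from a to b of f(x) dx
First compute the integral of 4x + 1:
F(x) = 2x^2 + x
F(6) = 2 * 36 + 1 * 6 = 78
F(0) = 2 * 0 + 1 * 0 = 0
Integral = 78 - 0 = 78
Average = 78 / (6 - 0) = 78 / 6
= 13 = 13.00

13.00


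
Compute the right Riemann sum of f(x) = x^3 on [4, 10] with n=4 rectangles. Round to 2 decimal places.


Right Riemann sum uses right endpoints of each subinterval.
Interval: [4, 10], n = 4
dx = (10 - 4) / 4 = 3/2
Right endpoints: [11/2, 7, 17/2, 10]
f values: [1331/8, 343, 4913/8, 1000]
Sum = dx * (sum of f values)
= 3/2 * 4247/2
= 12741/4 = 3185.25

3185.25


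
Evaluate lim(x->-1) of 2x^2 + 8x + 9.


Since polynomials are continuous, we use direct substitution.
lim(x->-1) of 2x^2 + 8x + 9
= 2 * (-1)^2 + 8 * (-1) + 9
= 2 - 8 + 9
= 3

3


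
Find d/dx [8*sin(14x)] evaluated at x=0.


Apply the chain rule to differentiate 8*sin(14x):
d/dx [8*sin(14x)]
= 8 * cos(14x) * d/dx(14x)
= 8 * 14 * cos(14x)
= 112 * cos(14x)
Evaluate at x = 0:
= 112 * cos(0)
= 112 * 1
= 112

112


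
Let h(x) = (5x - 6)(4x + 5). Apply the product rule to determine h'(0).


Let u(x) = 5x - 6 and v(x) = 4x + 5
u'(x) = 5
v'(x) = 4
Product rule: h'(x) = u'(x)*v(x) + u(x)*v'(x)
= 5 * (4x + 5) + (5x - 6) * 4
At x = 0:
u(0) = 5 * 0 - 6 = -6
v(0) = 4 * 0 + 5 = 5
h'(0) = 5 * 5 + (-6) * 4
= 25 - 24
= 1

1


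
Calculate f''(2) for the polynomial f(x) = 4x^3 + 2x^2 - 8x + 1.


First derivative:
f'(x) = 12x^2 + 4x - 8
Second derivative:
f''(x) = 24x + 4
Substitute x = 2:
f''(2) = 24 * 2 + 4
= 48 + 4
= 52

52


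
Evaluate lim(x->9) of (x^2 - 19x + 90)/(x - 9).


Direct substitution gives 0/0, so we factor the numerator.
Factor: (x^2 - 19x + 90) = (x - 9)(x - 10)
Cancel the common factor (x - 9):
(x^2 - 19x + 90)/(x - 9) = (x - 10)
Now substitute x = 9:
= (9) - (10) = -1

-1


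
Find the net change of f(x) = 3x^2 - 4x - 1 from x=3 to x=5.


Net change = f(b) - f(a)
f(x) = 3x^2 - 4x - 1
Compute f(5):
f(5) = 3 * 5^2 - 4 * 5 - 1
= 75 - 20 - 1
= 54
Compute f(3):
f(3) = 3 * 3^2 - 4 * 3 - 1
= 27 - 12 - 1
= 14
Net change = 54 - 14 = 40

40


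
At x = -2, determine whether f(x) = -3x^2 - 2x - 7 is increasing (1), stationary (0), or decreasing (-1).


Compute f'(x) to determine behavior:
f'(x) = -6x - 2
f'(-2) = -6 * (-2) - 2
= 12 - 2
= 10
Since f'(-2) > 0, the function is increasing (1)

1


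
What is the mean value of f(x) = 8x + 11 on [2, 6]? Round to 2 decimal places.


Average value = 1/(b-a) * integral from a to b of f(x) dx
First compute the integral of 8x + 11:
F(x) = 4x^2 + 11x
F(6) = 4 * 36 + 11 * 6 = 210
F(2) = 4 * 4 + 11 * 2 = 38
Integral = 210 - 38 = 172
Average = 172 / (6 - 2) = 172 / 4
= 43 = 43.00

43.00


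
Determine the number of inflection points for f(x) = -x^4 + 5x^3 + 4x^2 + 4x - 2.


Inflection points occur where f''(x) = 0 and concavity changes.
f(x) = -x^4 + 5x^3 + 4x^2 + 4x - 2
f'(x) = -4x^3 + 15x^2 + 8x + 4
f''(x) = -12x^2 + 30x + 8
This is a quadratic in x. Use the discriminant to count real roots.
Discriminant = (30)^2 - 4 * (-12) * 8
= 900 - (-384)
= 1284
Since discriminant > 0, f''(x) = 0 has 2 distinct real solutions.
A quadratic with two distinct real roots changes sign at each root, so concavity changes at both.
Number of inflection points: 2

2


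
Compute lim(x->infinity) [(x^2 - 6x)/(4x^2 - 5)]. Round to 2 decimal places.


For limits at infinity with equal-degree polynomials,
we compare leading coefficients.
Numerator leading term: x^2
Denominator leading term: 4x^2
Divide both by x^2:
lim = (1 - 6/x) / (4 - 5/x^2)
As x -> infinity, the 1/x and 1/x^2 terms vanish:
= 1/4 = 0.25

0.25


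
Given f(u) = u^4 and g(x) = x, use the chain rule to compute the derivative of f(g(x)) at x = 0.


Using the chain rule: (f(g(x)))' = f'(g(x)) * g'(x)
First, find g(0):
g(0) = 1 * 0 + 0 = 0
Next, f'(u) = 4u^3
And g'(x) = 1
So f'(g(0)) * g'(0)
= 4 * 0^3 * 1
= 4 * 0 * 1
= 0

0


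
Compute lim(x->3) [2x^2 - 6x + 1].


Since polynomials are continuous, we use direct substitution.
lim(x->3) of 2x^2 - 6x + 1
= 2 * 3^2 - 6 * 3 + 1
= 18 - 18 + 1
= 1

1


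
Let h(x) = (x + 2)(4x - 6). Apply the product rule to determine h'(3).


Let u(x) = x + 2 and v(x) = 4x - 6
u'(x) = 1
v'(x) = 4
Product rule: h'(x) = u'(x)*v(x) + u(x)*v'(x)
= 1 * (4x - 6) + (x + 2) * 4
At x = 3:
u(3) = 1 * 3 + 2 = 5
v(3) = 4 * 3 - 6 = 6
h'(3) = 1 * 6 + 5 * 4
= 6 + 20
= 26

26


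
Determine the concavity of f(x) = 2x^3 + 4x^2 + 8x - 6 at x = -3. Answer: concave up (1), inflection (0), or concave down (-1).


Concavity is determined by the sign of f''(x).
f(x) = 2x^3 + 4x^2 + 8x - 6
f'(x) = 6x^2 + 8x + 8
f''(x) = 12x + 8
f''(-3) = 12 * (-3) + 8
= -36 + 8
= -28
Since f''(-3) < 0, the function is concave down (-1)

-1


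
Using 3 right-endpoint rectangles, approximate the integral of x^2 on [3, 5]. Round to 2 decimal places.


Right Riemann sum uses right endpoints of each subinterval.
Interval: [3, 5], n = 3
dx = (5 - 3) / 3 = 2/3
Right endpoints: [11/3, 13/3, 5]
f values: [121/9, 169/9, 25]
Sum = dx * (sum of f values)
= 2/3 * 515/9
= 1030/27 ≈ 38.15

38.15


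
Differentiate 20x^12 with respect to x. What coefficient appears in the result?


We apply the power rule: d/dx [ax^n] = a*n * x^(n-1)
d/dx [20x^12]
= 20 * 12 * x^(12-1)
= 240x^11
The coefficient is 240

240


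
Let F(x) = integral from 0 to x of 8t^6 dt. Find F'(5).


By the Fundamental Theorem of Calculus (Part 1):
If F(x) = integral from 0 to x of f(t) dt, then F'(x) = f(x)
Here f(t) = 8t^6
So F'(x) = 8x^6
Evaluate at x = 5:
F'(5) = 8 * 5^6
= 8 * 15625
= 125000

125000


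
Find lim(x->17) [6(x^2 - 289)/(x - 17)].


Direct substitution gives 0/0, so we factor the numerator.
Factor: 6(x^2 - 289) = 6 * (x - 17)(x + 17)
Cancel the common factor (x - 17):
6(x^2 - 289)/(x - 17) = 6 * (x + 17)
Now substitute x = 17:
= 6 * (17 + 17) = 204

204


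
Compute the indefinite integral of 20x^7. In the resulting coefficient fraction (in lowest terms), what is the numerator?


Apply the power rule for integration:
integral of ax^n dx = a/(n+1) * x^(n+1) + C
integral of 20x^7 dx
= 20/8 * x^8 + C
= 5/2 * x^8 + C
The coefficient in lowest terms is 5/2, and its numerator is 5

5


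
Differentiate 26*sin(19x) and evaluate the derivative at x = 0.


Apply the chain rule to differentiate 26*sin(19x):
d/dx [26*sin(19x)]
= 26 * cos(19x) * d/dx(19x)
= 26 * 19 * cos(19x)
= 494 * cos(19x)
Evaluate at x = 0:
= 494 * cos(0)
= 494 * 1
= 494

494


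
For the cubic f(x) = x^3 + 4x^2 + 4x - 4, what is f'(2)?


Differentiate f(x) = x^3 + 4x^2 + 4x - 4 term by term:
f'(x) = 3x^2 + 8x + 4
Substitute x = 2:
f'(2) = 3 * 2^2 + 8 * 2 + 4
= 12 + 16 + 4
= 32

32


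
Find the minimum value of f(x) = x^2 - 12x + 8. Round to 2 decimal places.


For a quadratic f(x) = ax^2 + bx + c with a > 0, the minimum is at the vertex.
Vertex x-coordinate: x = -b/(2a)
x = -(-12) / (2 * 1)
x = 12/2 = 6
Substitute back to find the minimum value:
f(6) = 1 * 6^2 - 12 * 6 + 8
= 36 - 72 + 8
= -28 = -28.00

-28.00


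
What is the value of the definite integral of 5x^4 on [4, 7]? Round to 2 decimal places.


Find the antiderivative of 5x^4:
F(x) = 5/5 * x^5
Apply the Fundamental Theorem of Calculus:
F(7) - F(4)
= 5/5 * 7^5 - 5/5 * 4^5
= 5/5 * (16807 - 1024)
= 5/5 * 15783
= 15783 = 15783.00

15783.00


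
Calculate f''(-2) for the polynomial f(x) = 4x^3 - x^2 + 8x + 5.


First derivative:
f'(x) = 12x^2 - 2x + 8
Second derivative:
f''(x) = 24x - 2
Substitute x = -2:
f''(-2) = 24 * (-2) - 2
= -48 - 2
= -50

-50


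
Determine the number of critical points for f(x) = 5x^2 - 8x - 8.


Find where f'(x) = 0:
f'(x) = 10x - 8
Set f'(x) = 0:
10x - 8 = 0
x = 8 / 10 = 4/5
This is a linear equation in x, so there is exactly one solution.
Number of critical points: 1

1


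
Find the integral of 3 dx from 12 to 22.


The integral of a constant k over [a, b] equals k * (b - a).
integral from 12 to 22 of 3 dx
= 3 * (22 - 12)
= 3 * 10
= 30

30


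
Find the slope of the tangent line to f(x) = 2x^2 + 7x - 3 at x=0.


The slope of the tangent line equals f'(x) at the point.
f(x) = 2x^2 + 7x - 3
f'(x) = 4x + 7
At x = 0:
f'(0) = 4 * 0 + 7
= 0 + 7
= 7

7


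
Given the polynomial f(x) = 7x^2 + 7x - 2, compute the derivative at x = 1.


Differentiate term by term using power and sum rules:
f(x) = 7x^2 + 7x - 2
f'(x) = 14x + 7
Substitute x = 1:
f'(1) = 14 * 1 + 7
= 14 + 7
= 21

21


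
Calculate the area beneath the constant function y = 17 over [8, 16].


The area under a constant function y = 17 is a rectangle.
Width = 16 - 8 = 8
Height = 17
Area = width * height
= 8 * 17
= 136

136


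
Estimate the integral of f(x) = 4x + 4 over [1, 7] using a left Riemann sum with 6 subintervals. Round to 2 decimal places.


Left Riemann sum uses left endpoints of each subinterval.
Interval: [1, 7], n = 6
dx = (7 - 1) / 6 = 1
Left endpoints: [1, 2, 3, 4, 5, 6]
f values: [8, 12, 16, 20, 24, 28]
Sum = dx * (sum of f values)
= 1 * 108
= 108 = 108.00

108.00


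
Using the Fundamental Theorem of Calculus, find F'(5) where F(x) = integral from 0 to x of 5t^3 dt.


By the Fundamental Theorem of Calculus (Part 1):
If F(x) = integral from 0 to x of f(t) dt, then F'(x) = f(x)
Here f(t) = 5t^3
So F'(x) = 5x^3
Evaluate at x = 5:
F'(5) = 5 * 5^3
= 5 * 125
= 625

625


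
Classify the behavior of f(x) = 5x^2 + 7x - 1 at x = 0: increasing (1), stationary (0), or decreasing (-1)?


Compute f'(x) to determine behavior:
f'(x) = 10x + 7
f'(0) = 10 * 0 + 7
= 0 + 7
= 7
Since f'(0) > 0, the function is increasing (1)

1


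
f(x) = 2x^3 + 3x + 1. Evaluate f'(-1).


Differentiate f(x) = 2x^3 + 3x + 1 term by term:
f'(x) = 6x^2 + 3
Substitute x = -1:
f'(-1) = 6 * (-1)^2 + 0 * (-1) + 3
= 6 + 0 + 3
= 9

9


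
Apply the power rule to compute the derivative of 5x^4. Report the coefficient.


We apply the power rule: d/dx [ax^n] = a*n * x^(n-1)
d/dx [5x^4]
= 5 * 4 * x^(4-1)
= 20x^3
The coefficient is 20

20


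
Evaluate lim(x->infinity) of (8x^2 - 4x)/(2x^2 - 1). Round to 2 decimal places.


For limits at infinity with equal-degree polynomials,
we compare leading coefficients.
Numerator leading term: 8x^2
Denominator leading term: 2x^2
Divide both by x^2:
lim = (8 - 4/x) / (2 - 1/x^2)
As x -> infinity, the 1/x and 1/x^2 terms vanish:
= 8/2 = 4 = 4.00

4.00


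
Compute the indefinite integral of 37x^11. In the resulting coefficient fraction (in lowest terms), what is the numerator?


Apply the power rule for integration:
integral of ax^n dx = a/(n+1) * x^(n+1) + C
integral of 37x^11 dx
= 37/12 * x^12 + C
The coefficient in lowest terms is 37/12, and its numerator is 37

37


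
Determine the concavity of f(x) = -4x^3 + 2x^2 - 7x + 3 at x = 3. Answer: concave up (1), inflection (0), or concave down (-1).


Concavity is determined by the sign of f''(x).
f(x) = -4x^3 + 2x^2 - 7x + 3
f'(x) = -12x^2 + 4x - 7
f''(x) = -24x + 4
f''(3) = -24 * 3 + 4
= -72 + 4
= -68
Since f''(3) < 0, the function is concave down (-1)

-1


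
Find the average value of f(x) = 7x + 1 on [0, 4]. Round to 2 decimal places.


Average value = 1/(b-a) * integral from a to b of f(x) dx
First compute the integral of 7x + 1:
F(x) = (7/2)x^2 + x
F(4) = 7/2 * 16 + 1 * 4 = 60
F(0) = 7/2 * 0 + 1 * 0 = 0
Integral = 60 - 0 = 60
Average = 60 / (4 - 0) = 60 / 4
= 15 = 15.00

15.00


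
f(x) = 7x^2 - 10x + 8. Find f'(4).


Differentiate term by term using power and sum rules:
f(x) = 7x^2 - 10x + 8
f'(x) = 14x - 10
Substitute x = 4:
f'(4) = 14 * 4 - 10
= 56 - 10
= 46

46


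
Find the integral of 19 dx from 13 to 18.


The integral of a constant k over [a, b] equals k * (b - a).
integral from 13 to 18 of 19 dx
= 19 * (18 - 13)
= 19 * 5
= 95

95


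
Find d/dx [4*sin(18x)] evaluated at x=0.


Apply the chain rule to differentiate 4*sin(18x):
d/dx [4*sin(18x)]
= 4 * cos(18x) * d/dx(18x)
= 4 * 18 * cos(18x)
= 72 * cos(18x)
Evaluate at x = 0:
= 72 * cos(0)
= 72 * 1
= 72

72


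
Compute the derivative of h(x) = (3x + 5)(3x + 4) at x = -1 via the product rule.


Let u(x) = 3x + 5 and v(x) = 3x + 4
u'(x) = 3
v'(x) = 3
Product rule: h'(x) = u'(x)*v(x) + u(x)*v'(x)
= 3 * (3x + 4) + (3x + 5) * 3
At x = -1:
u(-1) = 3 * (-1) + 5 = 2
v(-1) = 3 * (-1) + 4 = 1
h'(-1) = 3 * 1 + 2 * 3
= 3 + 6
= 9

9


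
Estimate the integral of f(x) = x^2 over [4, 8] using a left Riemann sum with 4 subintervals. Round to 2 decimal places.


Left Riemann sum uses left endpoints of each subinterval.
Interval: [4, 8], n = 4
dx = (8 - 4) / 4 = 1
Left endpoints: [4, 5, 6, 7]
f values: [16, 25, 36, 49]
Sum = dx * (sum of f values)
= 1 * 126
= 126 = 126.00

126.00


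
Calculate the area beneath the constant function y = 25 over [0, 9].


The area under a constant function y = 25 is a rectangle.
Width = 9 - 0 = 9
Height = 25
Area = width * height
= 9 * 25
= 225

225


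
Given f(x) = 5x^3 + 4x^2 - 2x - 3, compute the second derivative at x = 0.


First derivative:
f'(x) = 15x^2 + 8x - 2
Second derivative:
f''(x) = 30x + 8
Substitute x = 0:
f''(0) = 30 * 0 + 8
= 0 + 8
= 8

8


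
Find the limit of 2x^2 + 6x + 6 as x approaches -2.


Since polynomials are continuous, we use direct substitution.
lim(x->-2) of 2x^2 + 6x + 6
= 2 * (-2)^2 + 6 * (-2) + 6
= 8 - 12 + 6
= 2

2


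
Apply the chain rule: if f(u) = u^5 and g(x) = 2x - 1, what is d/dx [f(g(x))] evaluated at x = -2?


Using the chain rule: (f(g(x)))' = f'(g(x)) * g'(x)
First, find g(-2):
g(-2) = 2 * (-2) - 1 = -5
Next, f'(u) = 5u^4
And g'(x) = 2
So f'(g(-2)) * g'(-2)
= 5 * (-5)^4 * 2
= 5 * 625 * 2
= 6250

6250


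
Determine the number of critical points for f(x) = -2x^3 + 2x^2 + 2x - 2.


Find where f'(x) = 0:
f(x) = -2x^3 + 2x^2 + 2x - 2
f'(x) = -6x^2 + 4x + 2
This is a quadratic in x. Use the discriminant to count real roots.
Discriminant = (4)^2 - 4 * (-6) * 2
= 16 - (-48)
= 64
Since discriminant > 0, f'(x) = 0 has 2 real solutions.
Number of critical points: 2

2


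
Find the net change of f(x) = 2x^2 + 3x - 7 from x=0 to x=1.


Net change = f(b) - f(a)
f(x) = 2x^2 + 3x - 7
Compute f(1):
f(1) = 2 * 1^2 + 3 * 1 - 7
= 2 + 3 - 7
= -2
Compute f(0):
f(0) = 2 * 0^2 + 3 * 0 - 7
= 0 + 0 - 7
= -7
Net change = -2 - (-7) = 5

5


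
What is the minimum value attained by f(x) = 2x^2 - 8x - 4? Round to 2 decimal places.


For a quadratic f(x) = ax^2 + bx + c with a > 0, the minimum is at the vertex.
Vertex x-coordinate: x = -b/(2a)
x = -(-8) / (2 * 2)
x = 8/4 = 2
Substitute back to find the minimum value:
f(2) = 2 * 2^2 - 8 * 2 - 4
= 8 - 16 - 4
= -12 = -12.00

-12.00


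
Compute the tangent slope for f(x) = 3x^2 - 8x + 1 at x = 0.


The slope of the tangent line equals f'(x) at the point.
f(x) = 3x^2 - 8x + 1
f'(x) = 6x - 8
At x = 0:
f'(0) = 6 * 0 - 8
= 0 - 8
= -8

-8


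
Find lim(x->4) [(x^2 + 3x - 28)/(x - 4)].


Direct substitution gives 0/0, so we factor the numerator.
Factor: (x^2 + 3x - 28) = (x - 4)(x + 7)
Cancel the common factor (x - 4):
(x^2 + 3x - 28)/(x - 4) = (x + 7)
Now substitute x = 4:
= (4) - (-7) = 11

11


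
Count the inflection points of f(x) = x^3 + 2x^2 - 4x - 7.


Inflection points occur where f''(x) = 0 and concavity changes.
f(x) = x^3 + 2x^2 - 4x - 7
f'(x) = 3x^2 + 4x - 4
f''(x) = 6x + 4
Set f''(x) = 0:
6x + 4 = 0
x = -4 / 6 = -2/3
Since f''(x) is linear (degree 1), it changes sign at this point.
Therefore there is exactly 1 inflection point.

1


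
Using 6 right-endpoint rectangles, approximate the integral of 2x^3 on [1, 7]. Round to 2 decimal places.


Right Riemann sum uses right endpoints of each subinterval.
Interval: [1, 7], n = 6
dx = (7 - 1) / 6 = 1
Right endpoints: [2, 3, 4, 5, 6, 7]
f values: [16, 54, 128, 250, 432, 686]
Sum = dx * (sum of f values)
= 1 * 1566
= 1566 = 1566.00

1566.00


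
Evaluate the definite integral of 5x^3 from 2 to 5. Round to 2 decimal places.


Find the antiderivative of 5x^3:
F(x) = 5/4 * x^4
Apply the Fundamental Theorem of Calculus:
F(5) - F(2)
= 5/4 * 5^4 - 5/4 * 2^4
= 5/4 * (625 - 16)
= 5/4 * 609
= 3045/4 = 761.25

761.25


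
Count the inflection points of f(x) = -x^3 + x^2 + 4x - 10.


Inflection points occur where f''(x) = 0 and concavity changes.
f(x) = -x^3 + x^2 + 4x - 10
f'(x) = -3x^2 + 2x + 4
f''(x) = -6x + 2
Set f''(x) = 0:
-6x + 2 = 0
x = -2 / (-6) = 1/3
Since f''(x) is linear (degree 1), it changes sign at this point.
Therefore there is exactly 1 inflection point.

1


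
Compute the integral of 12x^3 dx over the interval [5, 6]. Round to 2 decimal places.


Find the antiderivative of 12x^3:
F(x) = 12/4 * x^4
Apply the Fundamental Theorem of Calculus:
F(6) - F(5)
= 12/4 * 6^4 - 12/4 * 5^4
= 12/4 * (1296 - 625)
= 12/4 * 671
= 2013 = 2013.00

2013.00


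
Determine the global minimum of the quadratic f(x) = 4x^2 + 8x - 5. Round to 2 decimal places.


For a quadratic f(x) = ax^2 + bx + c with a > 0, the minimum is at the vertex.
Vertex x-coordinate: x = -b/(2a)
x = -(8) / (2 * 4)
x = -8/8 = -1
Substitute back to find the minimum value:
f(-1) = 4 * (-1)^2 + 8 * (-1) - 5
= 4 - 8 - 5
= -9 = -9.00

-9.00


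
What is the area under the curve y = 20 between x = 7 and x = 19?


The area under a constant function y = 20 is a rectangle.
Width = 19 - 7 = 12
Height = 20
Area = width * height
= 12 * 20
= 240

240


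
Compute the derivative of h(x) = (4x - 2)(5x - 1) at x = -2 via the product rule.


Let u(x) = 4x - 2 and v(x) = 5x - 1
u'(x) = 4
v'(x) = 5
Product rule: h'(x) = u'(x)*v(x) + u(x)*v'(x)
= 4 * (5x - 1) + (4x - 2) * 5
At x = -2:
u(-2) = 4 * (-2) - 2 = -10
v(-2) = 5 * (-2) - 1 = -11
h'(-2) = 4 * (-11) + (-10) * 5
= -44 - 50
= -94

-94


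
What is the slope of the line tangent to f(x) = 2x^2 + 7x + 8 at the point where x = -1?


The slope of the tangent line equals f'(x) at the point.
f(x) = 2x^2 + 7x + 8
f'(x) = 4x + 7
At x = -1:
f'(-1) = 4 * (-1) + 7
= -4 + 7
= 3

3


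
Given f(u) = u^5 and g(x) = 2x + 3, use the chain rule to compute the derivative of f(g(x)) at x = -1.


Using the chain rule: (f(g(x)))' = f'(g(x)) * g'(x)
First, find g(-1):
g(-1) = 2 * (-1) + 3 = 1
Next, f'(u) = 5u^4
And g'(x) = 2
So f'(g(-1)) * g'(-1)
= 5 * 1^4 * 2
= 5 * 1 * 2
= 10

10


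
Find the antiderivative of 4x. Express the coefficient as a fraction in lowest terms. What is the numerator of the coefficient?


Apply the power rule for integration:
integral of ax^n dx = a/(n+1) * x^(n+1) + C
integral of 4x dx
= 4/2 * x^2 + C
= 2 * x^2 + C
The coefficient in lowest terms is 2 = 2/1, so its numerator is 2

2


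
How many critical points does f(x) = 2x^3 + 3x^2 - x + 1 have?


Find where f'(x) = 0:
f(x) = 2x^3 + 3x^2 - x + 1
f'(x) = 6x^2 + 6x - 1
This is a quadratic in x. Use the discriminant to count real roots.
Discriminant = (6)^2 - 4 * 6 * (-1)
= 36 - (-24)
= 60
Since discriminant > 0, f'(x) = 0 has 2 real solutions.
Number of critical points: 2

2


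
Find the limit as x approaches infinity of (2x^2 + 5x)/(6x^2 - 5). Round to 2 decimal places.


For limits at infinity with equal-degree polynomials,
we compare leading coefficients.
Numerator leading term: 2x^2
Denominator leading term: 6x^2
Divide both by x^2:
lim = (2 + 5/x) / (6 - 5/x^2)
As x -> infinity, the 1/x and 1/x^2 terms vanish:
= 2/6 = 1/3 ≈ 0.33

0.33


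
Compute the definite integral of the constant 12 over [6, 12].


The integral of a constant k over [a, b] equals k * (b - a).
integral from 6 to 12 of 12 dx
= 12 * (12 - 6)
= 12 * 6
= 72

72


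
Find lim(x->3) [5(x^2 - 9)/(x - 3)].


Direct substitution gives 0/0, so we factor the numerator.
Factor: 5(x^2 - 9) = 5 * (x - 3)(x + 3)
Cancel the common factor (x - 3):
5(x^2 - 9)/(x - 3) = 5 * (x + 3)
Now substitute x = 3:
= 5 * (3 + 3) = 30

30


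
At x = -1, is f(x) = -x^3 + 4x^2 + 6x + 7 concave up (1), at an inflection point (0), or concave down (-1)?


Concavity is determined by the sign of f''(x).
f(x) = -x^3 + 4x^2 + 6x + 7
f'(x) = -3x^2 + 8x + 6
f''(x) = -6x + 8
f''(-1) = -6 * (-1) + 8
= 6 + 8
= 14
Since f''(-1) > 0, the function is concave up (1)

1


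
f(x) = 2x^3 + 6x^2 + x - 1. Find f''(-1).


First derivative:
f'(x) = 6x^2 + 12x + 1
Second derivative:
f''(x) = 12x + 12
Substitute x = -1:
f''(-1) = 12 * (-1) + 12
= -12 + 12
= 0

0


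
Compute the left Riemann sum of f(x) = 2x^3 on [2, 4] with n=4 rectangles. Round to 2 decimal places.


Left Riemann sum uses left endpoints of each subinterval.
Interval: [2, 4], n = 4
dx = (4 - 2) / 4 = 1/2
Left endpoints: [2, 5/2, 3, 7/2]
f values: [16, 125/4, 54, 343/4]
Sum = dx * (sum of f values)
= 1/2 * 187
= 187/2 = 93.50

93.50


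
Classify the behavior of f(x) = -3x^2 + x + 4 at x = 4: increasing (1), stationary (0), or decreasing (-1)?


Compute f'(x) to determine behavior:
f'(x) = -6x + 1
f'(4) = -6 * 4 + 1
= -24 + 1
= -23
Since f'(4) < 0, the function is decreasing (-1)

-1


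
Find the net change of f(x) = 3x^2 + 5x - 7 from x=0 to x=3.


Net change = f(b) - f(a)
f(x) = 3x^2 + 5x - 7
Compute f(3):
f(3) = 3 * 3^2 + 5 * 3 - 7
= 27 + 15 - 7
= 35
Compute f(0):
f(0) = 3 * 0^2 + 5 * 0 - 7
= 0 + 0 - 7
= -7
Net change = 35 - (-7) = 42

42


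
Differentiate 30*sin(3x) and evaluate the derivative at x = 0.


Apply the chain rule to differentiate 30*sin(3x):
d/dx [30*sin(3x)]
= 30 * cos(3x) * d/dx(3x)
= 30 * 3 * cos(3x)
= 90 * cos(3x)
Evaluate at x = 0:
= 90 * cos(0)
= 90 * 1
= 90

90


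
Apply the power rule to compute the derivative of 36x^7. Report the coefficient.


We apply the power rule: d/dx [ax^n] = a*n * x^(n-1)
d/dx [36x^7]
= 36 * 7 * x^(7-1)
= 252x^6
The coefficient is 252

252


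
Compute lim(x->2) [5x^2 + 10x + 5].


Since polynomials are continuous, we use direct substitution.
lim(x->2) of 5x^2 + 10x + 5
= 5 * 2^2 + 10 * 2 + 5
= 20 + 20 + 5
= 45

45


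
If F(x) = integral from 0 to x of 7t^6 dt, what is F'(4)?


By the Fundamental Theorem of Calculus (Part 1):
If F(x) = integral from 0 to x of f(t) dt, then F'(x) = f(x)
Here f(t) = 7t^6
So F'(x) = 7x^6
Evaluate at x = 4:
F'(4) = 7 * 4^6
= 7 * 4096
= 28672

28672


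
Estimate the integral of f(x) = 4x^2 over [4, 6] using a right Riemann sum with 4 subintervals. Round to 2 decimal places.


Right Riemann sum uses right endpoints of each subinterval.
Interval: [4, 6], n = 4
dx = (6 - 4) / 4 = 1/2
Right endpoints: [9/2, 5, 11/2, 6]
f values: [81, 100, 121, 144]
Sum = dx * (sum of f values)
= 1/2 * 446
= 223 = 223.00

223.00


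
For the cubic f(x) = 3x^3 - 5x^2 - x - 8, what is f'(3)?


Differentiate f(x) = 3x^3 - 5x^2 - x - 8 term by term:
f'(x) = 9x^2 - 10x - 1
Substitute x = 3:
f'(3) = 9 * 3^2 - 10 * 3 - 1
= 81 - 30 - 1
= 50

50


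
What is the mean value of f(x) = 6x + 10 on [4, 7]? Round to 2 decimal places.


Average value = 1/(b-a) * integral from a to b of f(x) dx
First compute the integral of 6x + 10:
F(x) = 3x^2 + 10x
F(7) = 3 * 49 + 10 * 7 = 217
F(4) = 3 * 16 + 10 * 4 = 88
Integral = 217 - 88 = 129
Average = 129 / (7 - 4) = 129 / 3
= 43 = 43.00

43.00


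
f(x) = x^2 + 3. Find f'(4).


Differentiate term by term using power and sum rules:
f(x) = x^2 + 3
f'(x) = 2x
Substitute x = 4:
f'(4) = 2 * 4 + 0
= 8 + 0
= 8

8


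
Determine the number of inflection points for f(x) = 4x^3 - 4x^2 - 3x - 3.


Inflection points occur where f''(x) = 0 and concavity changes.
f(x) = 4x^3 - 4x^2 - 3x - 3
f'(x) = 12x^2 - 8x - 3
f''(x) = 24x - 8
Set f''(x) = 0:
24x - 8 = 0
x = 8 / 24 = 1/3
Since f''(x) is linear (degree 1), it changes sign at this point.
Therefore there is exactly 1 inflection point.

1


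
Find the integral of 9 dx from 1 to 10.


The integral of a constant k over [a, b] equals k * (b - a).
integral from 1 to 10 of 9 dx
= 9 * (10 - 1)
= 9 * 9
= 81

81


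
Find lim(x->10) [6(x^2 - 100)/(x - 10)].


Direct substitution gives 0/0, so we factor the numerator.
Factor: 6(x^2 - 100) = 6 * (x - 10)(x + 10)
Cancel the common factor (x - 10):
6(x^2 - 100)/(x - 10) = 6 * (x + 10)
Now substitute x = 10:
= 6 * (10 + 10) = 120

120


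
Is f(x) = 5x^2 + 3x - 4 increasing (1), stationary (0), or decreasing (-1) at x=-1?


Compute f'(x) to determine behavior:
f'(x) = 10x + 3
f'(-1) = 10 * (-1) + 3
= -10 + 3
= -7
Since f'(-1) < 0, the function is decreasing (-1)

-1


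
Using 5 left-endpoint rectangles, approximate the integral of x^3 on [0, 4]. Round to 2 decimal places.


Left Riemann sum uses left endpoints of each subinterval.
Interval: [0, 4], n = 5
dx = (4 - 0) / 5 = 4/5
Left endpoints: [0, 4/5, 8/5, 12/5, 16/5]
f values: [0, 64/125, 512/125, 1728/125, 4096/125]
Sum = dx * (sum of f values)
= 4/5 * 256/5
= 1024/25 = 40.96

40.96


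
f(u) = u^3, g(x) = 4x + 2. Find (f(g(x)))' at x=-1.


Using the chain rule: (f(g(x)))' = f'(g(x)) * g'(x)
First, find g(-1):
g(-1) = 4 * (-1) + 2 = -2
Next, f'(u) = 3u^2
And g'(x) = 4
So f'(g(-1)) * g'(-1)
= 3 * (-2)^2 * 4
= 3 * 4 * 4
= 48

48


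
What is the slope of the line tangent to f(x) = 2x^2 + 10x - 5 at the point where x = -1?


The slope of the tangent line equals f'(x) at the point.
f(x) = 2x^2 + 10x - 5
f'(x) = 4x + 10
At x = -1:
f'(-1) = 4 * (-1) + 10
= -4 + 10
= 6

6


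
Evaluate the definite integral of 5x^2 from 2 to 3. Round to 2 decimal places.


Find the antiderivative of 5x^2:
F(x) = 5/3 * x^3
Apply the Fundamental Theorem of Calculus:
F(3) - F(2)
= 5/3 * 3^3 - 5/3 * 2^3
= 5/3 * (27 - 8)
= 5/3 * 19
= 95/3 ≈ 31.67

31.67


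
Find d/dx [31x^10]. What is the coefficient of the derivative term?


We apply the power rule: d/dx [ax^n] = a*n * x^(n-1)
d/dx [31x^10]
= 31 * 10 * x^(10-1)
= 310x^9
The coefficient is 310

310


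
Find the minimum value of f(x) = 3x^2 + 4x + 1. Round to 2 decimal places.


For a quadratic f(x) = ax^2 + bx + c with a > 0, the minimum is at the vertex.
Vertex x-coordinate: x = -b/(2a)
x = -(4) / (2 * 3)
x = -4/6 = -2/3
Substitute back to find the minimum value:
f(-2/3) = 3 * (-2/3)^2 + 4 * (-2/3) + 1
= 4/3 - 8/3 + 1
= -1/3 ≈ -0.33

-0.33


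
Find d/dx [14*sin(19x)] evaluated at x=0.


Apply the chain rule to differentiate 14*sin(19x):
d/dx [14*sin(19x)]
= 14 * cos(19x) * d/dx(19x)
= 14 * 19 * cos(19x)
= 266 * cos(19x)
Evaluate at x = 0:
= 266 * cos(0)
= 266 * 1
= 266

266


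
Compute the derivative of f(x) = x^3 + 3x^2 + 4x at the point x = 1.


Differentiate f(x) = x^3 + 3x^2 + 4x term by term:
f'(x) = 3x^2 + 6x + 4
Substitute x = 1:
f'(1) = 3 * 1^2 + 6 * 1 + 4
= 3 + 6 + 4
= 13

13


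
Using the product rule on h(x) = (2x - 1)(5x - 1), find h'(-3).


Let u(x) = 2x - 1 and v(x) = 5x - 1
u'(x) = 2
v'(x) = 5
Product rule: h'(x) = u'(x)*v(x) + u(x)*v'(x)
= 2 * (5x - 1) + (2x - 1) * 5
At x = -3:
u(-3) = 2 * (-3) - 1 = -7
v(-3) = 5 * (-3) - 1 = -16
h'(-3) = 2 * (-16) + (-7) * 5
= -32 - 35
= -67

-67


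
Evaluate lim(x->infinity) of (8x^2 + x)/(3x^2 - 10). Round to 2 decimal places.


For limits at infinity with equal-degree polynomials,
we compare leading coefficients.
Numerator leading term: 8x^2
Denominator leading term: 3x^2
Divide both by x^2:
lim = (8 + 1/x) / (3 - 10/x^2)
As x -> infinity, the 1/x and 1/x^2 terms vanish:
= 8/3 ≈ 2.67

2.67


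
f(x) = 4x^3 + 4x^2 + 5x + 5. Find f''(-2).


First derivative:
f'(x) = 12x^2 + 8x + 5
Second derivative:
f''(x) = 24x + 8
Substitute x = -2:
f''(-2) = 24 * (-2) + 8
= -48 + 8
= -40

-40


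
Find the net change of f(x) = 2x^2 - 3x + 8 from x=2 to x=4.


Net change = f(b) - f(a)
f(x) = 2x^2 - 3x + 8
Compute f(4):
f(4) = 2 * 4^2 - 3 * 4 + 8
= 32 - 12 + 8
= 28
Compute f(2):
f(2) = 2 * 2^2 - 3 * 2 + 8
= 8 - 6 + 8
= 10
Net change = 28 - 10 = 18

18


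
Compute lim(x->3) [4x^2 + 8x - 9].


Since polynomials are continuous, we use direct substitution.
lim(x->3) of 4x^2 + 8x - 9
= 4 * 3^2 + 8 * 3 - 9
= 36 + 24 - 9
= 51

51


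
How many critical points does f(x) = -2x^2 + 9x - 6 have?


Find where f'(x) = 0:
f'(x) = -4x + 9
Set f'(x) = 0:
-4x + 9 = 0
x = -9 / (-4) = 9/4
This is a linear equation in x, so there is exactly one solution.
Number of critical points: 1

1


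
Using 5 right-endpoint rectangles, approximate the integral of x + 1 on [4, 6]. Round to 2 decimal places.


Right Riemann sum uses right endpoints of each subinterval.
Interval: [4, 6], n = 5
dx = (6 - 4) / 5 = 2/5
Right endpoints: [22/5, 24/5, 26/5, 28/5, 6]
f values: [27/5, 29/5, 31/5, 33/5, 7]
Sum = dx * (sum of f values)
= 2/5 * 31
= 62/5 = 12.40

12.40


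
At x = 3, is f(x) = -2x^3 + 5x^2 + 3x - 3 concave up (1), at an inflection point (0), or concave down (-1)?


Concavity is determined by the sign of f''(x).
f(x) = -2x^3 + 5x^2 + 3x - 3
f'(x) = -6x^2 + 10x + 3
f''(x) = -12x + 10
f''(3) = -12 * 3 + 10
= -36 + 10
= -26
Since f''(3) < 0, the function is concave down (-1)

-1


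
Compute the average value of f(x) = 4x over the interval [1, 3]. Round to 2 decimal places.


Average value = 1/(b-a) * integral from a to b of f(x) dx
First compute the integral of 4x:
F(x) = 2x^2
F(3) = 2 * 9 + 0 * 3 = 18
F(1) = 2 * 1 + 0 * 1 = 2
Integral = 18 - 2 = 16
Average = 16 / (3 - 1) = 16 / 2
= 8 = 8.00

8.00


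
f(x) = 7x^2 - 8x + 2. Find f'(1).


Differentiate term by term using power and sum rules:
f(x) = 7x^2 - 8x + 2
f'(x) = 14x - 8
Substitute x = 1:
f'(1) = 14 * 1 - 8
= 14 - 8
= 6

6


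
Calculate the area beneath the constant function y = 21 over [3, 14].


The area under a constant function y = 21 is a rectangle.
Width = 14 - 3 = 11
Height = 21
Area = width * height
= 11 * 21
= 231

231


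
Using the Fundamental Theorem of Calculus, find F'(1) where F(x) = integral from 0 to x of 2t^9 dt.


By the Fundamental Theorem of Calculus (Part 1):
If F(x) = integral from 0 to x of f(t) dt, then F'(x) = f(x)
Here f(t) = 2t^9
So F'(x) = 2x^9
Evaluate at x = 1:
F'(1) = 2 * 1^9
= 2 * 1
= 2

2


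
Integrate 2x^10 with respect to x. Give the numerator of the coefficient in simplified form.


Apply the power rule for integration:
integral of ax^n dx = a/(n+1) * x^(n+1) + C
integral of 2x^10 dx
= 2/11 * x^11 + C
The coefficient in lowest terms is 2/11, and its numerator is 2

2


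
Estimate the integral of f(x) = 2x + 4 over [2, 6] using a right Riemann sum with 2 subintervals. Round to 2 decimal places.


Right Riemann sum uses right endpoints of each subinterval.
Interval: [2, 6], n = 2
dx = (6 - 2) / 2 = 2
Right endpoints: [4, 6]
f values: [12, 16]
Sum = dx * (sum of f values)
= 2 * 28
= 56 = 56.00

56.00


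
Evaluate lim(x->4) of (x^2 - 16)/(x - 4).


Direct substitution gives 0/0, so we factor the numerator.
Factor: (x^2 - 16) = (x - 4)(x + 4)
Cancel the common factor (x - 4):
(x^2 - 16)/(x - 4) = (x + 4)
Now substitute x = 4:
= (4) - (-4) = 8

8


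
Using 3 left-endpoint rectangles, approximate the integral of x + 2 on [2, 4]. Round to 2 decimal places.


Left Riemann sum uses left endpoints of each subinterval.
Interval: [2, 4], n = 3
dx = (4 - 2) / 3 = 2/3
Left endpoints: [2, 8/3, 10/3]
f values: [4, 14/3, 16/3]
Sum = dx * (sum of f values)
= 2/3 * 14
= 28/3 ≈ 9.33

9.33


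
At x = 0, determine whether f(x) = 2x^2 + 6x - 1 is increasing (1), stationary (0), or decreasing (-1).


Compute f'(x) to determine behavior:
f'(x) = 4x + 6
f'(0) = 4 * 0 + 6
= 0 + 6
= 6
Since f'(0) > 0, the function is increasing (1)

1


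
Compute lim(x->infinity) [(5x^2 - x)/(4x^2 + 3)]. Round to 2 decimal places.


For limits at infinity with equal-degree polynomials,
we compare leading coefficients.
Numerator leading term: 5x^2
Denominator leading term: 4x^2
Divide both by x^2:
lim = (5 - 1/x) / (4 + 3/x^2)
As x -> infinity, the 1/x and 1/x^2 terms vanish:
= 5/4 = 1.25

1.25


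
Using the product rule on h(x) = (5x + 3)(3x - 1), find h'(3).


Let u(x) = 5x + 3 and v(x) = 3x - 1
u'(x) = 5
v'(x) = 3
Product rule: h'(x) = u'(x)*v(x) + u(x)*v'(x)
= 5 * (3x - 1) + (5x + 3) * 3
At x = 3:
u(3) = 5 * 3 + 3 = 18
v(3) = 3 * 3 - 1 = 8
h'(3) = 5 * 8 + 18 * 3
= 40 + 54
= 94

94


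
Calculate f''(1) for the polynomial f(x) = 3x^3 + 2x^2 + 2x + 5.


First derivative:
f'(x) = 9x^2 + 4x + 2
Second derivative:
f''(x) = 18x + 4
Substitute x = 1:
f''(1) = 18 * 1 + 4
= 18 + 4
= 22

22


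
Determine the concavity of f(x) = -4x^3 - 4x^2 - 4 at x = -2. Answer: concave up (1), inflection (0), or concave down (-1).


Concavity is determined by the sign of f''(x).
f(x) = -4x^3 - 4x^2 - 4
f'(x) = -12x^2 - 8x
f''(x) = -24x - 8
f''(-2) = -24 * (-2) - 8
= 48 - 8
= 40
Since f''(-2) > 0, the function is concave up (1)

1


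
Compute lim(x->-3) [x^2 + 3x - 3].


Since polynomials are continuous, we use direct substitution.
lim(x->-3) of x^2 + 3x - 3
= 1 * (-3)^2 + 3 * (-3) - 3
= 9 - 9 - 3
= -3

-3


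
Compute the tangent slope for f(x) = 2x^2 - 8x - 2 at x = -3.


The slope of the tangent line equals f'(x) at the point.
f(x) = 2x^2 - 8x - 2
f'(x) = 4x - 8
At x = -3:
f'(-3) = 4 * (-3) - 8
= -12 - 8
= -20

-20


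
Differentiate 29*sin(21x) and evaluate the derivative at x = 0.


Apply the chain rule to differentiate 29*sin(21x):
d/dx [29*sin(21x)]
= 29 * cos(21x) * d/dx(21x)
= 29 * 21 * cos(21x)
= 609 * cos(21x)
Evaluate at x = 0:
= 609 * cos(0)
= 609 * 1
= 609

609
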